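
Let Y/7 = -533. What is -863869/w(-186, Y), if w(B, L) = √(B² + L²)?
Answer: -863869*√13954957/13954957 ≈ -231.25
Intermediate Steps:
Y = -3731 (Y = 7*(-533) = -3731)
-863869/w(-186, Y) = -863869/√((-186)² + (-3731)²) = -863869/√(34596 + 13920361) = -863869*√13954957/13954957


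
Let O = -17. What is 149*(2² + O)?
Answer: -1937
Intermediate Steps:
149*(2² + O) = 149*(2² - 17) = 149*(4 - 17) = 149*(-13) = -1937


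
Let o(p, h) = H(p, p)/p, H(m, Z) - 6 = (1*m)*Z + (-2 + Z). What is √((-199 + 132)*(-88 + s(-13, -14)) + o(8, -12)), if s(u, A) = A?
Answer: √27374/2 ≈ 82.725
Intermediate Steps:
H(m, Z) = 4 + Z + Z*m (H(m, Z) = 6 + ((1*m)*Z + (-2 + Z)) = 6 + (m*Z + (-2 + Z)) = 6 + (Z*m + (-2 + Z)) = 6 + (-2 + Z + Z*m) = 4 + Z + Z*m)
o(p, h) = (4 + p + p²)/p (o(p, h) = (4 + p + p*p)/p = (4 + p + p²)/p)
√((-199 + 132)*(-88 + s(-13, -14)) + o(8, -12)) = √((-199 + 132)*(-88 - 14) + (1 + 8 + 4/8)) = √(-67*(-102) + (1 + 8 + 4*(⅛))) = √(6834 + (1 + 8 + ½)) = √(6834 + 19/2) = √(13687/2) = √27374/2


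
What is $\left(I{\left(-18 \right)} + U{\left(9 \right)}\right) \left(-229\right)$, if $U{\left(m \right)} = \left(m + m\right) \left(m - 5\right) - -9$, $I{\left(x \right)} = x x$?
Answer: $-92745$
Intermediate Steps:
$I{\left(x \right)} = x^{2}$
$U{\left(m \right)} = 9 + 2 m \left(-5 + m\right)$ ($U{\left(m \right)} = 2 m \left(-5 + m\right) + 9 = 9 + 2 m \left(-5 + m\right)$)
$\left(I{\left(-18 \right)} + U{\left(9 \right)}\right) \left(-229\right) = \left(\left(-18\right)^{2} + \left(9 - 90 + 2 \cdot 9^{2}\right)\right) \left(-229\right) = \left(324 + \left(9 - 90 + 2 \cdot 81\right)\right) \left(-229\right) = \left(324 + \left(9 - 90 + 162\right)\right) \left(-229\right) = \left(324 + 81\right) \left(-229\right) = 405 \left(-229\right) = -92745$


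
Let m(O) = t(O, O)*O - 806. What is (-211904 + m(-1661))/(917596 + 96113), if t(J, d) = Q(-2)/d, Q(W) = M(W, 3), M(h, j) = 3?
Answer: -212707/1013709 ≈ -0.20983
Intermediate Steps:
Q(W) = 3
t(J, d) = 3/d
m(O) = -803 (m(O) = (3/O)*O - 806 = 3 - 806 = -803)
(-211904 + m(-1661))/(917596 + 96113) = (-211904 - 803)/(917596 + 96113) = -212707/1013709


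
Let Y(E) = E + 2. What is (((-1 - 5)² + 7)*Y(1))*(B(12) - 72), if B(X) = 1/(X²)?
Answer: -445781/48 ≈ -9287.1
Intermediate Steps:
B(X) = X⁻²
Y(E) = 2 + E
(((-1 - 5)² + 7)*Y(1))*(B(12) - 72) = (((-1 - 5)² + 7)*(2 + 1))*(12⁻² - 72) = (((-6)² + 7)*3)*(1/144 - 72) = ((36 + 7)*3)*(-10367/144) = (43*3)*(-10367/144) = 129*(-10367/144) = -445781/48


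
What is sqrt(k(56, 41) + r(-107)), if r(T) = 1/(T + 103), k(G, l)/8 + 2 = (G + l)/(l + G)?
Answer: I*sqrt(33)/2 ≈ 2.8723*I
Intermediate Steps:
k(G, l) = -8 (k(G, l) = -16 + 8*((G + l)/(l + G)) = -16 + 8*((G + l)/(G + l)) = -16 + 8*1 = -16 + 8 = -8)
r(T) = 1/(103 + T)
sqrt(k(56, 41) + r(-107)) = sqrt(-8 + 1/(103 - 107)) = sqrt(-8 + 1/(-4)) = sqrt(-8 - 1/4) = sqrt(-33/4) = I*sqrt(33)/2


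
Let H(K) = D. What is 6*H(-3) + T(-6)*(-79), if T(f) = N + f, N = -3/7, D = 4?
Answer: 3723/7 ≈ 531.86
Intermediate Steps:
N = -3/7 (N = -3*1/7 = -3/7 ≈ -0.42857)
H(K) = 4
T(f) = -3/7 + f
6*H(-3) + T(-6)*(-79) = 6*4 + (-3/7 - 6)*(-79) = 24 - 45/7*(-79) = 24 + 3555/7 = 3723/7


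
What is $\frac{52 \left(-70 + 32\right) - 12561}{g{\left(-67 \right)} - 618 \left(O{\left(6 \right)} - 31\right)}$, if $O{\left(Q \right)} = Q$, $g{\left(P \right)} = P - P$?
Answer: $- \frac{14537}{15450} \approx -0.94091$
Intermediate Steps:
$g{\left(P \right)} = 0$
$\frac{52 \left(-70 + 32\right) - 12561}{g{\left(-67 \right)} - 618 \left(O{\left(6 \right)} - 31\right)} = \frac{52 \left(-70 + 32\right) - 12561}{0 - 618 \left(6 - 31\right)} = \frac{52 \left(-38\right) - 12561}{0 - 618 \left(6 - 31\right)} = \frac{-1976 - 12561}{0 - -15450} = - \frac{14537}{0 + 15450} = - \frac{14537}{15450}$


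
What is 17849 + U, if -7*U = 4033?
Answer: 120910/7 ≈ 17273.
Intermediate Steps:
U = -4033/7 (U = -⅐*4033 = -4033/7 ≈ -576.14)
17849 + U = 17849 - 4033/7 = 120910/7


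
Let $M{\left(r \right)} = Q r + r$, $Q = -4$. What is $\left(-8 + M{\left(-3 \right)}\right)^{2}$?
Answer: $1$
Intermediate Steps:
$M{\left(r \right)} = - 3 r$ ($M{\left(r \right)} = - 4 r + r = - 3 r$)
$\left(-8 + M{\left(-3 \right)}\right)^{2} = \left(-8 - -9\right)^{2} = \left(-8 + 9\right)^{2} = 1^{2} = 1$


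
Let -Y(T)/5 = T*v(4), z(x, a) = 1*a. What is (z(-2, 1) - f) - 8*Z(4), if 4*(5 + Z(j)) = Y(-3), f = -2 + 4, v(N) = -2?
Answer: 99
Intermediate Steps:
z(x, a) = a
f = 2
Y(T) = 10*T (Y(T) = -5*T*(-2) = -(-10)*T = 10*T)
Z(j) = -25/2 (Z(j) = -5 + (10*(-3))/4 = -5 + (¼)*(-30) = -5 - 15/2 = -25/2)
(z(-2, 1) - f) - 8*Z(4) = (1 - 1*2) - 8*(-25/2) = (1 - 2) + 100 = -1 + 100 = 99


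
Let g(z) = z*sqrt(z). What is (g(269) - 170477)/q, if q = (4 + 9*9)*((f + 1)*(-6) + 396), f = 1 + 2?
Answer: -170477/31620 + 269*sqrt(269)/31620 ≈ -5.2519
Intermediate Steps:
g(z) = z**(3/2)
f = 3
q = 31620 (q = (4 + 9*9)*((3 + 1)*(-6) + 396) = (4 + 81)*(4*(-6) + 396) = 85*(-24 + 396) = 85*372 = 31620)
(g(269) - 170477)/q = (269**(3/2) - 170477)/31620 = (269*sqrt(269) - 170477)*(1/31620) = (-170477 + 269*sqrt(269))*(1/31620) = -170477/31620 + 269*sqrt(269)/31620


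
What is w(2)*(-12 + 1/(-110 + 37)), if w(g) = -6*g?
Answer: 10524/73 ≈ 144.16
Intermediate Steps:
w(2)*(-12 + 1/(-110 + 37)) = (-6*2)*(-12 + 1/(-110 + 37)) = -12*(-12 + 1/(-73)) = -12*(-12 - 1/73) = -12*(-877/73) = 10524/73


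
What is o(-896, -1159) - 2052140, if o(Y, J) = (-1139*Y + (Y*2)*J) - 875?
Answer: 1044457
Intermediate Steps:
o(Y, J) = -875 - 1139*Y + 2*J*Y (o(Y, J) = (-1139*Y + (2*Y)*J) - 875 = (-1139*Y + 2*J*Y) - 875 = -875 - 1139*Y + 2*J*Y)
o(-896, -1159) - 2052140 = (-875 - 1139*(-896) + 2*(-1159)*(-896)) - 2052140 = (-875 + 1020544 + 2076928) - 2052140 = 3096597 - 2052140 = 1044457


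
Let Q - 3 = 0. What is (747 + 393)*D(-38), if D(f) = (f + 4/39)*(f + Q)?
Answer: 19657400/13 ≈ 1.5121e+6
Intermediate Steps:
Q = 3 (Q = 3 + 0 = 3)
D(f) = (3 + f)*(4/39 + f) (D(f) = (f + 4/39)*(f + 3) = (f + 4*(1/39))*(3 + f) = (f + 4/39)*(3 + f) = (4/39 + f)*(3 + f) = (3 + f)*(4/39 + f))
(747 + 393)*D(-38) = (747 + 393)*(4/13 + (-38)**2 + (121/39)*(-38)) = 1140*(4/13 + 1444 - 4598/39) = 1140*(51730/39) = 19657400/13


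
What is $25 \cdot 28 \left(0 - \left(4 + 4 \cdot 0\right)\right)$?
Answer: $-2800$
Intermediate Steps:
$25 \cdot 28 \left(0 - \left(4 + 4 \cdot 0\right)\right) = 700 \left(0 - \left(4 + 0\right)\right) = 700 \left(0 - 4\right) = 700 \left(-4\right) = -2800$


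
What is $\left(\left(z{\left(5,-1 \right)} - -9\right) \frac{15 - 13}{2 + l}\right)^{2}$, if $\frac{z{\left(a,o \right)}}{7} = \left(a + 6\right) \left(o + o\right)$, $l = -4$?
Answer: $21025$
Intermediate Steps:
$z{\left(a,o \right)} = 14 o \left(6 + a\right)$ ($z{\left(a,o \right)} = 7 \left(a + 6\right) \left(o + o\right) = 7 \left(6 + a\right) 2 o = 7 \cdot 2 o \left(6 + a\right) = 14 o \left(6 + a\right)$)
$\left(\left(z{\left(5,-1 \right)} - -9\right) \frac{15 - 13}{2 + l}\right)^{2} = \left(\left(14 \left(-1\right) \left(6 + 5\right) - -9\right) \frac{15 - 13}{2 - 4}\right)^{2} = \left(\left(14 \left(-1\right) 11 + 9\right) \frac{2}{-2}\right)^{2} = \left(\left(-154 + 9\right) 2 \left(- \frac{1}{2}\right)\right)^{2} = \left(\left(-145\right) \left(-1\right)\right)^{2} = 145^{2} = 21025$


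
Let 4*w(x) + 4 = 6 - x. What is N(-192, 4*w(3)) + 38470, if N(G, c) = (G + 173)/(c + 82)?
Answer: 3116051/81 ≈ 38470.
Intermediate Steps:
w(x) = ½ - x/4 (w(x) = -1 + (6 - x)/4 = -1 + (3/2 - x/4) = ½ - x/4)
N(G, c) = (173 + G)/(82 + c)
N(-192, 4*w(3)) + 38470 = (173 - 192)/(82 + 4*(½ - ¼*3)) + 38470 = -19/(82 + 4*(½ - ¾)) + 38470 = -19/(82 + 4*(-¼)) + 38470 = -19/(82 - 1) + 38470 = -19/81 + 38470 = 3116051/81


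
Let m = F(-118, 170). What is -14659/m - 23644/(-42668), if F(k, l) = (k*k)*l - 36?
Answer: 13835229531/25249258348 ≈ 0.54795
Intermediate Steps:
F(k, l) = -36 + l*k² (F(k, l) = k²*l - 36 = l*k² - 36 = -36 + l*k²)
m = 2367044 (m = -36 + 170*(-118)² = -36 + 170*13924 = -36 + 2367080 = 2367044)
-14659/m - 23644/(-42668) = -14659/2367044 - 23644/(-42668) = -14659*1/2367044 - 23644*(-1/42668) = -14659/2367044 + 5911/10667 = 13835229531/25249258348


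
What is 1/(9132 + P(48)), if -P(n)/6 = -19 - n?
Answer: 1/9534 ≈ 0.00010489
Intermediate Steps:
P(n) = 114 + 6*n (P(n) = -6*(-19 - n) = 114 + 6*n)
1/(9132 + P(48)) = 1/(9132 + (114 + 6*48)) = 1/(9132 + (114 + 288)) = 1/(9132 + 402) = 1/9534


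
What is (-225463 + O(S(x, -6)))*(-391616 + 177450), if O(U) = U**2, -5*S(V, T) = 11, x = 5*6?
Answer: 1207136807364/25 ≈ 4.8285e+10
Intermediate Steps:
x = 30
S(V, T) = -11/5 (S(V, T) = -1/5*11 = -11/5)
(-225463 + O(S(x, -6)))*(-391616 + 177450) = (-225463 + (-11/5)**2)*(-391616 + 177450) = (-225463 + 121/25)*(-214166) = -5636454/25*(-214166) = 1207136807364/25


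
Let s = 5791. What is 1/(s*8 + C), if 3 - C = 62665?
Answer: -1/16334 ≈ -6.1222e-5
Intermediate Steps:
C = -62662 (C = 3 - 1*62665 = 3 - 62665 = -62662)
1/(s*8 + C) = 1/(5791*8 - 62662) = 1/(46328 - 62662) = 1/(-16334) = -1/16334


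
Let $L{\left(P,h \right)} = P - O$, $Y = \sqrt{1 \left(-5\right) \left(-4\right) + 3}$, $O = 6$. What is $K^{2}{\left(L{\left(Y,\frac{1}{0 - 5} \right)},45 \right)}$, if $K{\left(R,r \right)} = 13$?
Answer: $169$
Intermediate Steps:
$Y = \sqrt{23}$ ($Y = \sqrt{\left(-5\right) \left(-4\right) + 3} = \sqrt{20 + 3} = \sqrt{23} \approx 4.7958$)
$L{\left(P,h \right)} = -6 + P$ ($L{\left(P,h \right)} = P - 6 = -6 + P$)
$K^{2}{\left(L{\left(Y,\frac{1}{0 - 5} \right)},45 \right)} = 13^{2} = 169$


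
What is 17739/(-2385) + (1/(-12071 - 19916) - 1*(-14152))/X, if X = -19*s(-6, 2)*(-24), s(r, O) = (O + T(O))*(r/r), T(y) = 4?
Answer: -17511560459/7730618160 ≈ -2.2652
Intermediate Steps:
s(r, O) = 4 + O (s(r, O) = (O + 4)*(r/r) = (4 + O)*1 = 4 + O)
X = 2736 (X = -19*(4 + 2)*(-24) = -19*6*(-24) = -114*(-24) = 2736)
17739/(-2385) + (1/(-12071 - 19916) - 1*(-14152))/X = 17739/(-2385) + (1/(-12071 - 19916) - 1*(-14152))/2736 = 17739*(-1/2385) + (1/(-31987) + 14152)*(1/2736) = -1971/265 + (-1/31987 + 14152)*(1/2736) = -1971/265 + (452680023/31987)*(1/2736) = -1971/265 + 150893341/29172144 = -17511560459/7730618160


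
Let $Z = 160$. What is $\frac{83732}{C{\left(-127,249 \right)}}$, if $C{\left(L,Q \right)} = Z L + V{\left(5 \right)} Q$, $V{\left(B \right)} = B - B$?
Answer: $- \frac{20933}{5080} \approx -4.1207$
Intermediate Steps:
$V{\left(B \right)} = 0$
$C{\left(L,Q \right)} = 160 L$ ($C{\left(L,Q \right)} = 160 L + 0 Q = 160 L + 0 = 160 L$)
$\frac{83732}{C{\left(-127,249 \right)}} = \frac{83732}{160 \left(-127\right)} = \frac{83732}{-20320} = 83732 \left(- \frac{1}{20320}\right) = - \frac{20933}{5080}$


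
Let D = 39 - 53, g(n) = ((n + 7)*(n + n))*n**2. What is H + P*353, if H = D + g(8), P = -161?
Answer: -41487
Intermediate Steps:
g(n) = 2*n**3*(7 + n) (g(n) = ((7 + n)*(2*n))*n**2 = (2*n*(7 + n))*n**2 = 2*n**3*(7 + n))
D = -14
H = 15346 (H = -14 + 2*8**3*(7 + 8) = -14 + 2*512*15 = -14 + 15360 = 15346)
H + P*353 = 15346 - 161*353 = 15346 - 56833 = -41487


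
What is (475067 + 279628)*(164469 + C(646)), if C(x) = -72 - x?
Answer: 123582060945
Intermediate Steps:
(475067 + 279628)*(164469 + C(646)) = (475067 + 279628)*(164469 + (-72 - 1*646)) = 754695*(164469 + (-72 - 646)) = 754695*(164469 - 718) = 754695*163751 = 123582060945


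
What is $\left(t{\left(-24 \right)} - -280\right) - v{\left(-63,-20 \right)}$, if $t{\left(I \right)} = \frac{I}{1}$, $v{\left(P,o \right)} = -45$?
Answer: $301$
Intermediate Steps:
$t{\left(I \right)} = I$ ($t{\left(I \right)} = I 1 = I$)
$\left(t{\left(-24 \right)} - -280\right) - v{\left(-63,-20 \right)} = \left(-24 - -280\right) - -45 = \left(-24 + 280\right) + 45 = 256 + 45 = 301$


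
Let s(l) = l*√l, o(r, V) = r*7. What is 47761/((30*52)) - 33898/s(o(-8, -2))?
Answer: 47761/1560 - 16949*I*√14/784 ≈ 30.616 - 80.89*I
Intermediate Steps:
o(r, V) = 7*r
s(l) = l^(3/2)
47761/((30*52)) - 33898/s(o(-8, -2)) = 47761/((30*52)) - 33898*I*√14/1568 = 47761/1560 - 33898*I*√14/1568 = 47761*(1/1560) - 33898*I*√14/1568 = 47761/1560 - 16949*I*√14/784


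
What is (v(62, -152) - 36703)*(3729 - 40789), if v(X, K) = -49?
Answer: 1362029120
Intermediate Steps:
(v(62, -152) - 36703)*(3729 - 40789) = (-49 - 36703)*(3729 - 40789) = -36752*(-37060) = 1362029120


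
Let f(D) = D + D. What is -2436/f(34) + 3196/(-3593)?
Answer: -2242469/61081 ≈ -36.713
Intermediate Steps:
f(D) = 2*D
-2436/f(34) + 3196/(-3593) = -2436/(2*34) + 3196/(-3593) = -2436/68 + 3196*(-1/3593) = -2436*1/68 - 3196/3593 = -609/17 - 3196/3593 = -2242469/61081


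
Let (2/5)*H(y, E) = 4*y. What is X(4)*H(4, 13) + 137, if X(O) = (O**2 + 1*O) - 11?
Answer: 497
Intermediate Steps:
H(y, E) = 10*y (H(y, E) = 5*(4*y)/2 = 10*y)
X(O) = -11 + O + O**2 (X(O) = (O**2 + O) - 11 = (O + O**2) - 11 = -11 + O + O**2)
X(4)*H(4, 13) + 137 = (-11 + 4 + 4**2)*(10*4) + 137 = (-11 + 4 + 16)*40 + 137 = 9*40 + 137 = 360 + 137 = 497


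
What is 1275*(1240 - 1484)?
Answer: -311100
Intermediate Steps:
1275*(1240 - 1484) = 1275*(-244) = -311100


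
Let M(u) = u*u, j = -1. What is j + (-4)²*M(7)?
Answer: 783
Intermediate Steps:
M(u) = u²
j + (-4)²*M(7) = -1 + (-4)²*7² = -1 + 16*49 = -1 + 784 = 783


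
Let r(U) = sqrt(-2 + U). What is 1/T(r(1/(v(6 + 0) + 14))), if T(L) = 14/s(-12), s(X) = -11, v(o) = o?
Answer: -11/14 ≈ -0.78571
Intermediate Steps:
T(L) = -14/11 (T(L) = 14/(-11) = 14*(-1/11) = -14/11)
1/T(r(1/(v(6 + 0) + 14))) = 1/(-14/11) = -11/14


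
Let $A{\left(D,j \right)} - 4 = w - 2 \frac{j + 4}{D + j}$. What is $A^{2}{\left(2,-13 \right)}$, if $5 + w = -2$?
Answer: $\frac{2601}{121} \approx 21.496$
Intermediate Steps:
$w = -7$ ($w = -5 - 2 = -7$)
$A{\left(D,j \right)} = -3 - \frac{2 \left(4 + j\right)}{D + j}$ ($A{\left(D,j \right)} = 4 - \left(7 + 2 \frac{j + 4}{D + j}\right) = 4 - \left(7 + 2 \frac{4 + j}{D + j}\right) = 4 - \left(7 + \frac{2 \left(4 + j\right)}{D + j}\right) = -3 - \frac{2 \left(4 + j\right)}{D + j}$)
$A^{2}{\left(2,-13 \right)} = \left(\frac{-8 - -65 - 6}{2 - 13}\right)^{2} = \left(\frac{-8 + 65 - 6}{-11}\right)^{2} = \left(\left(- \frac{1}{11}\right) 51\right)^{2} = \left(- \frac{51}{11}\right)^{2} = \frac{2601}{121}$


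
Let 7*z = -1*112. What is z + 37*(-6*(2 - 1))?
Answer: -238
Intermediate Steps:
z = -16 (z = (-1*112)/7 = (1/7)*(-112) = -16)
z + 37*(-6*(2 - 1)) = -16 + 37*(-6*(2 - 1)) = -16 + 37*(-6*1) = -16 + 37*(-6) = -16 - 222 = -238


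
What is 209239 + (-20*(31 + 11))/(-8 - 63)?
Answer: 14856809/71 ≈ 2.0925e+5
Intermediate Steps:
209239 + (-20*(31 + 11))/(-8 - 63) = 209239 - 20*42/(-71) = 209239 - 840*(-1/71) = 209239 + 840/71 = 14856809/71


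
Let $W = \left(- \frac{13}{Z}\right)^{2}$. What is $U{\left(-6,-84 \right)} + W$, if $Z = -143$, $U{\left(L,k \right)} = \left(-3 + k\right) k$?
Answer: $\frac{884269}{121} \approx 7308.0$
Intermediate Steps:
$U{\left(L,k \right)} = k \left(-3 + k\right)$
$W = \frac{1}{121}$ ($W = \left(- \frac{13}{-143}\right)^{2} = \left(\left(-13\right) \left(- \frac{1}{143}\right)\right)^{2} = \left(\frac{1}{11}\right)^{2} = \frac{1}{121} \approx 0.0082645$)
$U{\left(-6,-84 \right)} + W = - 84 \left(-3 - 84\right) + \frac{1}{121} = \left(-84\right) \left(-87\right) + \frac{1}{121} = 7308 + \frac{1}{121} = \frac{884269}{121}$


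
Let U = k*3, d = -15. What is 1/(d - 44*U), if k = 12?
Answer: -1/1599 ≈ -0.00062539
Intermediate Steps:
U = 36 (U = 12*3 = 36)
1/(d - 44*U) = 1/(-15 - 44*36) = 1/(-15 - 1584) = 1/(-1599) = -1/1599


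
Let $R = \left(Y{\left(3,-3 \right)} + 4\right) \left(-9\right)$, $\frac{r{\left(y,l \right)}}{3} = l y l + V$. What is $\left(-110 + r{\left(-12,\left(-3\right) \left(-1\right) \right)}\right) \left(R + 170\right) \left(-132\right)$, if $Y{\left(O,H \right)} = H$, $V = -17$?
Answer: $10307220$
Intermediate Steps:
$r{\left(y,l \right)} = -51 + 3 y l^{2}$ ($r{\left(y,l \right)} = 3 \left(l y l - 17\right) = 3 \left(y l^{2} - 17\right) = 3 \left(-17 + y l^{2}\right) = -51 + 3 y l^{2}$)
$R = -9$ ($R = \left(-3 + 4\right) \left(-9\right) = 1 \left(-9\right) = -9$)
$\left(-110 + r{\left(-12,\left(-3\right) \left(-1\right) \right)}\right) \left(R + 170\right) \left(-132\right) = \left(-110 + \left(-51 + 3 \left(-12\right) \left(\left(-3\right) \left(-1\right)\right)^{2}\right)\right) \left(-9 + 170\right) \left(-132\right) = \left(-110 + \left(-51 + 3 \left(-12\right) 3^{2}\right)\right) 161 \left(-132\right) = \left(-110 + \left(-51 + 3 \left(-12\right) 9\right)\right) 161 \left(-132\right) = \left(-110 - 375\right) 161 \left(-132\right) = \left(-485\right) 161 \left(-132\right) = \left(-78085\right) \left(-132\right) = 10307220$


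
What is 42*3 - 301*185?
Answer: -55559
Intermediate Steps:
42*3 - 301*185 = 126 - 55685 = -55559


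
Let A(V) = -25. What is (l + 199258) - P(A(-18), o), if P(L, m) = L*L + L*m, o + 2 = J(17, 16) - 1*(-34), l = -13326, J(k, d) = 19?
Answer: 186582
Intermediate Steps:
o = 51 (o = -2 + (19 - 1*(-34)) = -2 + (19 + 34) = -2 + 53 = 51)
P(L, m) = L² + L*m
(l + 199258) - P(A(-18), o) = (-13326 + 199258) - (-25)*(-25 + 51) = 185932 - (-25)*26 = 185932 - 1*(-650) = 185932 + 650 = 186582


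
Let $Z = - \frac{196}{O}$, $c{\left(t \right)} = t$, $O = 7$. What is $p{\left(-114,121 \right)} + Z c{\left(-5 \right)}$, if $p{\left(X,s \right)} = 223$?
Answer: $363$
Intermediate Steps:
$Z = -28$ ($Z = - \frac{196}{7} = \left(-196\right) \frac{1}{7} = -28$)
$p{\left(-114,121 \right)} + Z c{\left(-5 \right)} = 223 - -140 = 223 + 140 = 363$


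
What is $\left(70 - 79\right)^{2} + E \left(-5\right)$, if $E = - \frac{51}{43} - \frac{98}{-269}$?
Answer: $\frac{984452}{11567} \approx 85.109$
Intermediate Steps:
$E = - \frac{9505}{11567}$ ($E = \left(-51\right) \frac{1}{43} - - \frac{98}{269} = - \frac{51}{43} + \frac{98}{269} = - \frac{9505}{11567} \approx -0.82173$)
$\left(70 - 79\right)^{2} + E \left(-5\right) = \left(70 - 79\right)^{2} - - \frac{47525}{11567} = \left(-9\right)^{2} + \frac{47525}{11567} = 81 + \frac{47525}{11567} = \frac{984452}{11567}$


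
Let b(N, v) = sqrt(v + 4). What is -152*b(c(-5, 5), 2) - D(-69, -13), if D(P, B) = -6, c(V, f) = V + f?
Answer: 6 - 152*sqrt(6) ≈ -366.32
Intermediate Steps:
b(N, v) = sqrt(4 + v)
-152*b(c(-5, 5), 2) - D(-69, -13) = -152*sqrt(4 + 2) - 1*(-6) = -152*sqrt(6) + 6 = 6 - 152*sqrt(6)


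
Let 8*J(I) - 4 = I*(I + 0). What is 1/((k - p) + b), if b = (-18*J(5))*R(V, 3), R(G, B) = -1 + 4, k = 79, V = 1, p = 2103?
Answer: -4/8879 ≈ -0.00045050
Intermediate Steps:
J(I) = ½ + I²/8 (J(I) = ½ + (I*(I + 0))/8 = ½ + (I*I)/8 = ½ + I²/8)
R(G, B) = 3
b = -783/4 (b = -18*(½ + (⅛)*5²)*3 = -18*(½ + (⅛)*25)*3 = -18*(½ + 25/8)*3 = -18*29/8*3 = -261/4*3 = -783/4 ≈ -195.75)
1/((k - p) + b) = 1/((79 - 1*2103) - 783/4) = 1/((79 - 2103) - 783/4) = 1/(-2024 - 783/4) = 1/(-8879/4) = -4/8879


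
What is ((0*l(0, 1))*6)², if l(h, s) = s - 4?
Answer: 0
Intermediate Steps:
l(h, s) = -4 + s
((0*l(0, 1))*6)² = ((0*(-4 + 1))*6)² = ((0*(-3))*6)² = (0*6)² = 0² = 0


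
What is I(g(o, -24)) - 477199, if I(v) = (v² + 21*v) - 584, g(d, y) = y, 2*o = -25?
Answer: -477711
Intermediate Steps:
o = -25/2 (o = (½)*(-25) = -25/2 ≈ -12.500)
I(v) = -584 + v² + 21*v
I(g(o, -24)) - 477199 = (-584 + (-24)² + 21*(-24)) - 477199 = (-584 + 576 - 504) - 477199 = -512 - 477199 = -477711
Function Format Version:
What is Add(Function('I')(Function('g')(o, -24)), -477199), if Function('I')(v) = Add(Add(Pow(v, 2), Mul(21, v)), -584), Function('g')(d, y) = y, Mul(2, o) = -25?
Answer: -477711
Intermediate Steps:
o = Rational(-25, 2) (o = Mul(Rational(1, 2), -25) = Rational(-25, 2) ≈ -12.500)
Function('I')(v) = Add(-584, Pow(v, 2), Mul(21, v))
Add(Function('I')(Function('g')(o, -24)), -477199) = Add(Add(-584, Pow(-24, 2), Mul(21, -24)), -477199) = Add(Add(-584, 576, -504), -477199) = Add(-512, -477199) = -477711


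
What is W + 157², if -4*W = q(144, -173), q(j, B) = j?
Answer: 24613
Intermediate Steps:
W = -36 (W = -¼*144 = -36)
W + 157² = -36 + 157² = -36 + 24649 = 24613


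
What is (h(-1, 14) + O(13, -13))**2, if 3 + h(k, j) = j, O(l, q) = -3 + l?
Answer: 441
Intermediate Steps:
h(k, j) = -3 + j
(h(-1, 14) + O(13, -13))**2 = ((-3 + 14) + (-3 + 13))**2 = (11 + 10)**2 = 21**2 = 441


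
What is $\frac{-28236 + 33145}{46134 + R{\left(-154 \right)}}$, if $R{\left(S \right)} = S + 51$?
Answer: $\frac{4909}{46031} \approx 0.10665$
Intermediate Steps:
$R{\left(S \right)} = 51 + S$
$\frac{-28236 + 33145}{46134 + R{\left(-154 \right)}} = \frac{-28236 + 33145}{46134 + \left(51 - 154\right)} = \frac{4909}{46134 - 103} = \frac{4909}{46031}$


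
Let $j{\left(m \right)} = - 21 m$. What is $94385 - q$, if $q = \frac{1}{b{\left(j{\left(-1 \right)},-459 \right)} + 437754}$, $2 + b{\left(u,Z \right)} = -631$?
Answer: $\frac{41257665584}{437121} \approx 94385.0$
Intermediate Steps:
$b{\left(u,Z \right)} = -633$ ($b{\left(u,Z \right)} = -2 - 631 = -633$)
$q = \frac{1}{437121}$ ($q = \frac{1}{-633 + 437754} = \frac{1}{437121} \approx 2.2877 \cdot 10^{-6}$)
$94385 - q = 94385 - \frac{1}{437121} = \frac{41257665584}{437121}$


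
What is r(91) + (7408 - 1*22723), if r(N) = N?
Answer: -15224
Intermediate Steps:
r(91) + (7408 - 1*22723) = 91 + (7408 - 1*22723) = 91 + (7408 - 22723) = 91 - 15315 = -15224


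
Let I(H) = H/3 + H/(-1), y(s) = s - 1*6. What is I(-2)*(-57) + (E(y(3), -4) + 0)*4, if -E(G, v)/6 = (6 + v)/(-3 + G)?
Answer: -68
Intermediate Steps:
y(s) = -6 + s (y(s) = s - 6 = -6 + s)
I(H) = -2*H/3 (I(H) = H*(⅓) + H*(-1) = H/3 - H = -2*H/3)
E(G, v) = -6*(6 + v)/(-3 + G)
I(-2)*(-57) + (E(y(3), -4) + 0)*4 = -⅔*(-2)*(-57) + (6*(-6 - 1*(-4))/(-3 + (-6 + 3)) + 0)*4 = (4/3)*(-57) + (6*(-6 + 4)/(-3 - 3) + 0)*4 = -76 + (6*(-2)/(-6) + 0)*4 = -76 + (6*(-⅙)*(-2) + 0)*4 = -76 + (2 + 0)*4 = -76 + 2*4 = -76 + 8 = -68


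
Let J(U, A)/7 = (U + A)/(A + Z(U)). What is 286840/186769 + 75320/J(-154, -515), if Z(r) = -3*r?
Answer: 106702521280/124948461 ≈ 853.97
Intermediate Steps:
J(U, A) = 7*(A + U)/(A - 3*U) (J(U, A) = 7*((U + A)/(A - 3*U)) = 7*((A + U)/(A - 3*U)) = 7*(A + U)/(A - 3*U))
286840/186769 + 75320/J(-154, -515) = 286840/186769 + 75320/((7*(-515 - 154)/(-515 - 3*(-154)))) = 286840*(1/186769) + 75320/((7*(-669)/(-515 + 462))) = 286840/186769 + 75320/((7*(-669)/(-53))) = 286840/186769 + 75320/((7*(-1/53)*(-669))) = 286840/186769 + 75320/(4683/53) = 286840/186769 + 75320*(53/4683) = 286840/186769 + 570280/669 = 106702521280/124948461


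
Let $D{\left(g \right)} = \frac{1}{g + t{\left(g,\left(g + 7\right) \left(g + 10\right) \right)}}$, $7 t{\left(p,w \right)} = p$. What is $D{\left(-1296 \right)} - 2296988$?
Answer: $- \frac{23815171591}{10368} \approx -2.297 \cdot 10^{6}$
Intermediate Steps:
$t{\left(p,w \right)} = \frac{p}{7}$
$D{\left(g \right)} = \frac{7}{8 g}$ ($D{\left(g \right)} = \frac{1}{g + \frac{g}{7}} = \frac{1}{\frac{8}{7} g} = \frac{7}{8 g}$)
$D{\left(-1296 \right)} - 2296988 = \frac{7}{8 \left(-1296\right)} - 2296988 = \frac{7}{8} \left(- \frac{1}{1296}\right) - 2296988 = - \frac{7}{10368} - 2296988 = - \frac{23815171591}{10368}$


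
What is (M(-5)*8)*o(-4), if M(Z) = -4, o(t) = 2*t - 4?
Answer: 384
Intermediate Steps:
o(t) = -4 + 2*t
(M(-5)*8)*o(-4) = (-4*8)*(-4 + 2*(-4)) = -32*(-4 - 8) = -32*(-12) = 384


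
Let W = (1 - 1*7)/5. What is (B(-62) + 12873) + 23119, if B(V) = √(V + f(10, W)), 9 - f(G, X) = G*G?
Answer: 35992 + 3*I*√17 ≈ 35992.0 + 12.369*I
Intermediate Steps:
W = -6/5 (W = (1 - 7)*(⅕) = -6*⅕ = -6/5 ≈ -1.2000)
f(G, X) = 9 - G² (f(G, X) = 9 - G*G = 9 - G²)
B(V) = √(-91 + V) (B(V) = √(V + (9 - 1*10²)) = √(V + (9 - 1*100)) = √(V + (9 - 100)) = √(V - 91) = √(-91 + V))
(B(-62) + 12873) + 23119 = (√(-91 - 62) + 12873) + 23119 = (√(-153) + 12873) + 23119 = (3*I*√17 + 12873) + 23119 = (12873 + 3*I*√17) + 23119 = 35992 + 3*I*√17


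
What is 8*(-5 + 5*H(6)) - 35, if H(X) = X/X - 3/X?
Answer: -55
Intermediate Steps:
H(X) = 1 - 3/X
8*(-5 + 5*H(6)) - 35 = 8*(-5 + 5*((-3 + 6)/6)) - 35 = 8*(-5 + 5*((⅙)*3)) - 35 = 8*(-5 + 5*(½)) - 35 = 8*(-5 + 5/2) - 35 = 8*(-5/2) - 35 = -20 - 35 = -55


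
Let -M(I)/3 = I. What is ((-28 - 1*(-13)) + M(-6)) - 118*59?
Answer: -6959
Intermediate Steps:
M(I) = -3*I
((-28 - 1*(-13)) + M(-6)) - 118*59 = ((-28 - 1*(-13)) - 3*(-6)) - 118*59 = ((-28 + 13) + 18) - 6962 = (-15 + 18) - 6962 = 3 - 6962 = -6959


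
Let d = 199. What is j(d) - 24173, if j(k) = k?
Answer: -23974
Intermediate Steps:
j(d) - 24173 = 199 - 24173 = -23974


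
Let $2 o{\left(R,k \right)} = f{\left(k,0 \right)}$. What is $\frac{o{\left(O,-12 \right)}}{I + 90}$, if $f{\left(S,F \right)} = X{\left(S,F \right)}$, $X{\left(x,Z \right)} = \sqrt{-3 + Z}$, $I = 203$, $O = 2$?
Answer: $\frac{i \sqrt{3}}{586} \approx 0.0029557 i$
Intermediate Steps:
$f{\left(S,F \right)} = \sqrt{-3 + F}$
$o{\left(R,k \right)} = \frac{i \sqrt{3}}{2}$ ($o{\left(R,k \right)} = \frac{\sqrt{-3 + 0}}{2} = \frac{\sqrt{-3}}{2} = \frac{i \sqrt{3}}{2}$)
$\frac{o{\left(O,-12 \right)}}{I + 90} = \frac{\frac{1}{2} i \sqrt{3}}{203 + 90} = \frac{\frac{1}{2} i \sqrt{3}}{293} = \frac{i \sqrt{3}}{2} \cdot \frac{1}{293} = \frac{i \sqrt{3}}{586}$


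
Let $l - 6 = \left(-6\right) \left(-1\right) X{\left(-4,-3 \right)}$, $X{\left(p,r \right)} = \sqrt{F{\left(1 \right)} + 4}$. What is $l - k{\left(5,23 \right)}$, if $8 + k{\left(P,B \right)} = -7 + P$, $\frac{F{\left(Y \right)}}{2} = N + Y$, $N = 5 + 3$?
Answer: $16 + 6 \sqrt{22} \approx 44.143$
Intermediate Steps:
$N = 8$
$F{\left(Y \right)} = 16 + 2 Y$ ($F{\left(Y \right)} = 2 \left(8 + Y\right) = 16 + 2 Y$)
$X{\left(p,r \right)} = \sqrt{22}$ ($X{\left(p,r \right)} = \sqrt{\left(16 + 2 \cdot 1\right) + 4} = \sqrt{\left(16 + 2\right) + 4} = \sqrt{18 + 4} = \sqrt{22}$)
$k{\left(P,B \right)} = -15 + P$ ($k{\left(P,B \right)} = -8 + \left(-7 + P\right) = -15 + P$)
$l = 6 + 6 \sqrt{22}$ ($l = 6 + \left(-6\right) \left(-1\right) \sqrt{22} = 6 + 6 \sqrt{22} \approx 34.143$)
$l - k{\left(5,23 \right)} = \left(6 + 6 \sqrt{22}\right) - \left(-15 + 5\right) = \left(6 + 6 \sqrt{22}\right) - -10 = \left(6 + 6 \sqrt{22}\right) + 10 = 16 + 6 \sqrt{22}$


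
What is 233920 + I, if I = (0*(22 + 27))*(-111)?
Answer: 233920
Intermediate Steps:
I = 0 (I = (0*49)*(-111) = 0*(-111) = 0)
233920 + I = 233920 + 0 = 233920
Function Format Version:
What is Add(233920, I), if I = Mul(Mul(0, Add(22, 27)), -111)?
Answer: 233920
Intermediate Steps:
I = 0 (I = Mul(Mul(0, 49), -111) = Mul(0, -111) = 0)
Add(233920, I) = Add(233920, 0) = 233920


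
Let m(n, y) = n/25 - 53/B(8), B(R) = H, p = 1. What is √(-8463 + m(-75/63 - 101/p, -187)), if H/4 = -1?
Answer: I*√372814239/210 ≈ 91.945*I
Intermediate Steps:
H = -4 (H = 4*(-1) = -4)
B(R) = -4
m(n, y) = 53/4 + n/25 (m(n, y) = n/25 - 53/(-4) = n*(1/25) - 53*(-¼) = n/25 + 53/4 = 53/4 + n/25)
√(-8463 + m(-75/63 - 101/p, -187)) = √(-8463 + (53/4 + (-75/63 - 101/1)/25)) = √(-8463 + (53/4 + (-75*1/63 - 101*1)/25)) = √(-8463 + (53/4 + (-25/21 - 101)/25)) = √(-8463 + (53/4 + (1/25)*(-2146/21))) = √(-8463 + (53/4 - 2146/525)) = √(-8463 + 19241/2100) = √(-17753059/2100) = I*√372814239/210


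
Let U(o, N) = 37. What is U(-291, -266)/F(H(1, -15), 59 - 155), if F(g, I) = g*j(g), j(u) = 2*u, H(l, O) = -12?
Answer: 37/288 ≈ 0.12847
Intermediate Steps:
F(g, I) = 2*g² (F(g, I) = g*(2*g) = 2*g²)
U(-291, -266)/F(H(1, -15), 59 - 155) = 37/((2*(-12)²)) = 37/((2*144)) = 37/288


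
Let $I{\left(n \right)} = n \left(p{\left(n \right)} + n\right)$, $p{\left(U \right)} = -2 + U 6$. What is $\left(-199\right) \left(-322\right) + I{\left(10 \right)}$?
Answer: $64758$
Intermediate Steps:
$p{\left(U \right)} = -2 + 6 U$
$I{\left(n \right)} = n \left(-2 + 7 n\right)$ ($I{\left(n \right)} = n \left(\left(-2 + 6 n\right) + n\right) = n \left(-2 + 7 n\right)$)
$\left(-199\right) \left(-322\right) + I{\left(10 \right)} = \left(-199\right) \left(-322\right) + 10 \left(-2 + 7 \cdot 10\right) = 64078 + 10 \left(-2 + 70\right) = 64078 + 10 \cdot 68 = 64078 + 680 = 64758$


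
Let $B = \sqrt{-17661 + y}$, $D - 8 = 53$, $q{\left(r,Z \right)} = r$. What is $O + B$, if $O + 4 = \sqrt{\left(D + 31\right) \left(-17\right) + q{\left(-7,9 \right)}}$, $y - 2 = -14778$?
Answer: $-4 + i \sqrt{1571} + i \sqrt{32437} \approx -4.0 + 219.74 i$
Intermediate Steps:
$y = -14776$ ($y = 2 - 14778 = -14776$)
$D = 61$ ($D = 8 + 53 = 61$)
$O = -4 + i \sqrt{1571}$ ($O = -4 + \sqrt{\left(61 + 31\right) \left(-17\right) - 7} = -4 + \sqrt{92 \left(-17\right) - 7} = -4 + \sqrt{-1564 - 7} = -4 + \sqrt{-1571} = -4 + i \sqrt{1571} \approx -4.0 + 39.636 i$)
$B = i \sqrt{32437}$ ($B = \sqrt{-17661 - 14776} = \sqrt{-32437} = i \sqrt{32437} \approx 180.1 i$)
$O + B = \left(-4 + i \sqrt{1571}\right) + i \sqrt{32437} = -4 + i \sqrt{1571} + i \sqrt{32437}$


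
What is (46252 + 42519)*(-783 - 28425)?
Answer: -2592823368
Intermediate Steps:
(46252 + 42519)*(-783 - 28425) = 88771*(-29208) = -2592823368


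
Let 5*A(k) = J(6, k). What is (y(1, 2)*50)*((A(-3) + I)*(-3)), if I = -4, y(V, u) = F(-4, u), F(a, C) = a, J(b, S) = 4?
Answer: -1920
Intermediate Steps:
y(V, u) = -4
A(k) = 4/5 (A(k) = (1/5)*4 = 4/5)
(y(1, 2)*50)*((A(-3) + I)*(-3)) = (-4*50)*((4/5 - 4)*(-3)) = -(-640)*(-3) = -200*48/5 = -1920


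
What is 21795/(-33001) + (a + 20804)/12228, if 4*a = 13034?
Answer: 1055154605/807072456 ≈ 1.3074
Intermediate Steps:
a = 6517/2 (a = (¼)*13034 = 6517/2 ≈ 3258.5)
21795/(-33001) + (a + 20804)/12228 = 21795/(-33001) + (6517/2 + 20804)/12228 = 21795*(-1/33001) + (48125/2)*(1/12228) = -21795/33001 + 48125/24456 = 1055154605/807072456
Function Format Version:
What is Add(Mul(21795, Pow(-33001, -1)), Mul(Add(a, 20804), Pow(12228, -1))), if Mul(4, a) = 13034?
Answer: Rational(1055154605, 807072456) ≈ 1.3074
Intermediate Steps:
a = Rational(6517, 2) (a = Mul(Rational(1, 4), 13034) = Rational(6517, 2) ≈ 3258.5)
Add(Mul(21795, Pow(-33001, -1)), Mul(Add(a, 20804), Pow(12228, -1))) = Add(Mul(21795, Pow(-33001, -1)), Mul(Add(Rational(6517, 2), 20804), Pow(12228, -1))) = Add(Mul(21795, Rational(-1, 33001)), Mul(Rational(48125, 2), Rational(1, 12228))) = Add(Rational(-21795, 33001), Rational(48125, 24456)) = Rational(1055154605, 807072456)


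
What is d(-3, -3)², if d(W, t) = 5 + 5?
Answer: 100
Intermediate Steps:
d(W, t) = 10
d(-3, -3)² = 10² = 100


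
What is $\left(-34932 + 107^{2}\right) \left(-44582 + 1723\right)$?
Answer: $1006457897$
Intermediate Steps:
$\left(-34932 + 107^{2}\right) \left(-44582 + 1723\right) = \left(-34932 + 11449\right) \left(-42859\right) = \left(-23483\right) \left(-42859\right) = 1006457897$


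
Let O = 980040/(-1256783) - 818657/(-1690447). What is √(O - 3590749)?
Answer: I*√133944050132075275879327035638/193138641091 ≈ 1894.9*I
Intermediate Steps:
O = -57075588859/193138641091 (O = 980040*(-1/1256783) - 818657*(-1/1690447) = -980040/1256783 + 818657/1690447 = -57075588859/193138641091 ≈ -0.29552)
√(O - 3590749) = √(-57075588859/193138641091 - 3590749) = √(-693512439434456018/193138641091) = I*√133944050132075275879327035638/193138641091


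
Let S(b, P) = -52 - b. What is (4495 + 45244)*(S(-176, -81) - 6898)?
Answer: -336931986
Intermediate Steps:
(4495 + 45244)*(S(-176, -81) - 6898) = (4495 + 45244)*((-52 - 1*(-176)) - 6898) = 49739*((-52 + 176) - 6898) = 49739*(124 - 6898) = 49739*(-6774) = -336931986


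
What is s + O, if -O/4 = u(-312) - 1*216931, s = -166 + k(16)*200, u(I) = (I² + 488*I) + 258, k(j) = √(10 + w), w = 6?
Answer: 1086974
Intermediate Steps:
k(j) = 4 (k(j) = √(10 + 6) = √16 = 4)
u(I) = 258 + I² + 488*I
s = 634 (s = -166 + 4*200 = -166 + 800 = 634)
O = 1086340 (O = -4*((258 + (-312)² + 488*(-312)) - 1*216931) = -4*((258 + 97344 - 152256) - 216931) = -4*(-54654 - 216931) = -4*(-271585) = 1086340)
s + O = 634 + 1086340 = 1086974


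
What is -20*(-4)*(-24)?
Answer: -1920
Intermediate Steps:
-20*(-4)*(-24) = 80*(-24) = -1920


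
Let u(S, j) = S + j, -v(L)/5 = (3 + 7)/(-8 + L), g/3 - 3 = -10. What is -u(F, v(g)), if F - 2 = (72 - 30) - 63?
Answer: 501/29 ≈ 17.276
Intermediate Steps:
g = -21 (g = 9 + 3*(-10) = 9 - 30 = -21)
v(L) = -50/(-8 + L) (v(L) = -5*(3 + 7)/(-8 + L) = -50/(-8 + L))
F = -19 (F = 2 + ((72 - 30) - 63) = 2 + (42 - 63) = 2 - 21 = -19)
-u(F, v(g)) = -(-19 - 50/(-8 - 21)) = -(-19 - 50/(-29)) = -(-19 - 50*(-1/29)) = -(-19 + 50/29) = -1*(-501/29) = 501/29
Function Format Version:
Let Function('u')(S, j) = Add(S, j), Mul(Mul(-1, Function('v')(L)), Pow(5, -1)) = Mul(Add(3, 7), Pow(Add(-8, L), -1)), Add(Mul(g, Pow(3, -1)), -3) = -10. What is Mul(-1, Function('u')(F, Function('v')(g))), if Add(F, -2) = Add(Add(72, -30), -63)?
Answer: Rational(501, 29) ≈ 17.276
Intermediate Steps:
g = -21 (g = Add(9, Mul(3, -10)) = Add(9, -30) = -21)
Function('v')(L) = Mul(-50, Pow(Add(-8, L), -1)) (Function('v')(L) = Mul(-5, Mul(Add(3, 7), Pow(Add(-8, L), -1))) = Mul(-5, Mul(10, Pow(Add(-8, L), -1))) = Mul(-50, Pow(Add(-8, L), -1)))
F = -19 (F = Add(2, Add(Add(72, -30), -63)) = Add(2, Add(42, -63)) = Add(2, -21) = -19)
Mul(-1, Function('u')(F, Function('v')(g))) = Mul(-1, Add(-19, Mul(-50, Pow(Add(-8, -21), -1)))) = Mul(-1, Add(-19, Mul(-50, Pow(-29, -1)))) = Mul(-1, Add(-19, Mul(-50, Rational(-1, 29)))) = Mul(-1, Add(-19, Rational(50, 29))) = Mul(-1, Rational(-501, 29)) = Rational(501, 29)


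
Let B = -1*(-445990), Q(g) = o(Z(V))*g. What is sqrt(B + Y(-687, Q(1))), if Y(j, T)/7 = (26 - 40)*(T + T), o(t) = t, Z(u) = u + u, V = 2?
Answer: sqrt(445206) ≈ 667.24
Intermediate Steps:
Z(u) = 2*u
Q(g) = 4*g (Q(g) = (2*2)*g = 4*g)
Y(j, T) = -196*T (Y(j, T) = 7*((26 - 40)*(T + T)) = 7*(-28*T) = -196*T)
B = 445990
sqrt(B + Y(-687, Q(1))) = sqrt(445990 - 784) = sqrt(445206)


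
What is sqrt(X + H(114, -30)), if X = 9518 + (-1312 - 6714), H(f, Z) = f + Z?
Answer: 2*sqrt(394) ≈ 39.699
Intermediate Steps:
H(f, Z) = Z + f
X = 1492 (X = 9518 - 8026 = 1492)
sqrt(X + H(114, -30)) = sqrt(1492 + (-30 + 114)) = sqrt(1492 + 84) = sqrt(1576) = 2*sqrt(394)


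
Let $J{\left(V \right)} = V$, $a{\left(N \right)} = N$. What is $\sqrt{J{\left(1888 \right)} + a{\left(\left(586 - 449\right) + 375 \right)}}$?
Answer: $20 \sqrt{6} \approx 48.99$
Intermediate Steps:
$\sqrt{J{\left(1888 \right)} + a{\left(\left(586 - 449\right) + 375 \right)}} = \sqrt{1888 + \left(\left(586 - 449\right) + 375\right)} = \sqrt{1888 + \left(137 + 375\right)} = \sqrt{1888 + 512} = \sqrt{2400} = 20 \sqrt{6}$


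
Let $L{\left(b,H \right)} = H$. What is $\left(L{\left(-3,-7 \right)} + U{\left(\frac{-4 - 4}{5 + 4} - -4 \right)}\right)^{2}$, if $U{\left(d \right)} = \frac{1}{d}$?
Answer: $\frac{34969}{784} \approx 44.603$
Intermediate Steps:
$\left(L{\left(-3,-7 \right)} + U{\left(\frac{-4 - 4}{5 + 4} - -4 \right)}\right)^{2} = \left(-7 + \frac{1}{\frac{-4 - 4}{5 + 4} - -4}\right)^{2} = \left(-7 + \frac{1}{- \frac{8}{9} + 4}\right)^{2} = \left(-7 + \frac{1}{\frac{28}{9}}\right)^{2} = \left(-7 + \frac{9}{28}\right)^{2} = \left(- \frac{187}{28}\right)^{2} = \frac{34969}{784}$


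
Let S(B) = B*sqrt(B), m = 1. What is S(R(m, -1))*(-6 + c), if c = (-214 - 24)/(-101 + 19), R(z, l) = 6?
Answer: -762*sqrt(6)/41 ≈ -45.525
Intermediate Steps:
c = 119/41 (c = -238/(-82) = -238*(-1/82) = 119/41 ≈ 2.9024)
S(B) = B**(3/2)
S(R(m, -1))*(-6 + c) = 6**(3/2)*(-6 + 119/41) = (6*sqrt(6))*(-127/41) = -762*sqrt(6)/41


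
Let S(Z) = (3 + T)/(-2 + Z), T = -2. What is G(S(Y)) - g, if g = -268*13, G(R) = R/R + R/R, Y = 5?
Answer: 3486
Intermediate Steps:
S(Z) = 1/(-2 + Z) (S(Z) = (3 - 2)/(-2 + Z) = 1/(-2 + Z))
G(R) = 2 (G(R) = 1 + 1 = 2)
g = -3484
G(S(Y)) - g = 2 - 1*(-3484) = 2 + 3484 = 3486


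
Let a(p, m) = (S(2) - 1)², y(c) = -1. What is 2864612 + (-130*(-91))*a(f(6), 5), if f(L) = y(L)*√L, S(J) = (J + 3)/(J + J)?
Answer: 22922811/8 ≈ 2.8654e+6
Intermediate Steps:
S(J) = (3 + J)/(2*J) (S(J) = (3 + J)/((2*J)) = (3 + J)*(1/(2*J)) = (3 + J)/(2*J))
f(L) = -√L
a(p, m) = 1/16 (a(p, m) = ((½)*(3 + 2)/2 - 1)² = ((½)*(½)*5 - 1)² = (5/4 - 1)² = (¼)² = 1/16)
2864612 + (-130*(-91))*a(f(6), 5) = 2864612 - 130*(-91)*(1/16) = 2864612 + 11830*(1/16) = 2864612 + 5915/8 = 22922811/8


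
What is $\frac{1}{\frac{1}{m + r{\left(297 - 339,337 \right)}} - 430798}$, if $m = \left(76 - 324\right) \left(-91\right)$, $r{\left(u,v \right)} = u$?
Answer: $- \frac{22526}{9704155747} \approx -2.3213 \cdot 10^{-6}$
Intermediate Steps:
$m = 22568$ ($m = \left(-248\right) \left(-91\right) = 22568$)
$\frac{1}{\frac{1}{m + r{\left(297 - 339,337 \right)}} - 430798} = \frac{1}{\frac{1}{22568 + \left(297 - 339\right)} - 430798} = \frac{1}{\frac{1}{22568 - 42} - 430798} = \frac{1}{\frac{1}{22526} - 430798} = \frac{1}{- \frac{9704155747}{22526}} = - \frac{22526}{9704155747}$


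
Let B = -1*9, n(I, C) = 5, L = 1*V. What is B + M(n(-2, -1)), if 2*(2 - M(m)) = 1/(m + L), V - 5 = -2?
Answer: -113/16 ≈ -7.0625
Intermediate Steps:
V = 3 (V = 5 - 2 = 3)
L = 3 (L = 1*3 = 3)
M(m) = 2 - 1/(2*(3 + m)) (M(m) = 2 - 1/(2*(m + 3)) = 2 - 1/(2*(3 + m)))
B = -9
B + M(n(-2, -1)) = -9 + (11 + 4*5)/(2*(3 + 5)) = -9 + (½)*(11 + 20)/8 = -9 + (½)*(⅛)*31 = -9 + 31/16 = -113/16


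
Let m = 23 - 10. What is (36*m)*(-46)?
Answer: -21528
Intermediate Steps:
m = 13
(36*m)*(-46) = (36*13)*(-46) = 468*(-46) = -21528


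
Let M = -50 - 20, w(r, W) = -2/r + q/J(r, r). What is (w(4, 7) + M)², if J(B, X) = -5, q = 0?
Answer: 19881/4 ≈ 4970.3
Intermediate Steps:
w(r, W) = -2/r (w(r, W) = -2/r + 0/(-5) = -2/r + 0*(-⅕) = -2/r + 0 = -2/r)
M = -70
(w(4, 7) + M)² = (-2/4 - 70)² = (-2*¼ - 70)² = (-½ - 70)² = (-141/2)² = 19881/4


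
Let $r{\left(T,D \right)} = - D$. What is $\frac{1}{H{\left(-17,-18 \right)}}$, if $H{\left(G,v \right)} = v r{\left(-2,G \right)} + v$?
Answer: $- \frac{1}{324} \approx -0.0030864$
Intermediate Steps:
$H{\left(G,v \right)} = v - G v$ ($H{\left(G,v \right)} = v \left(- G\right) + v = - G v + v = v - G v$)
$\frac{1}{H{\left(-17,-18 \right)}} = \frac{1}{\left(-18\right) \left(1 - -17\right)} = \frac{1}{\left(-18\right) \left(1 + 17\right)} = \frac{1}{\left(-18\right) 18} = \frac{1}{-324} = - \frac{1}{324}$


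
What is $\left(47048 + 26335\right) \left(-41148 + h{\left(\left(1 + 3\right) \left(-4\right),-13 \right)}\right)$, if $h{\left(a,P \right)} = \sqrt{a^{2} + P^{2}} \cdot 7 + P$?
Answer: $-3020517663 + 2568405 \sqrt{17} \approx -3.0099 \cdot 10^{9}$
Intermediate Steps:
$h{\left(a,P \right)} = P + 7 \sqrt{P^{2} + a^{2}}$ ($h{\left(a,P \right)} = \sqrt{P^{2} + a^{2}} \cdot 7 + P = 7 \sqrt{P^{2} + a^{2}} + P = P + 7 \sqrt{P^{2} + a^{2}}$)
$\left(47048 + 26335\right) \left(-41148 + h{\left(\left(1 + 3\right) \left(-4\right),-13 \right)}\right) = \left(47048 + 26335\right) \left(-41148 - \left(13 - 7 \sqrt{\left(-13\right)^{2} + \left(\left(1 + 3\right) \left(-4\right)\right)^{2}}\right)\right) = 73383 \left(-41148 - \left(13 - 7 \sqrt{169 + \left(4 \left(-4\right)\right)^{2}}\right)\right) = 73383 \left(-41148 - \left(13 - 7 \sqrt{169 + \left(-16\right)^{2}}\right)\right) = 73383 \left(-41148 - \left(13 - 7 \sqrt{169 + 256}\right)\right) = 73383 \left(-41148 - \left(13 - 7 \sqrt{425}\right)\right) = 73383 \left(-41148 - \left(13 - 7 \cdot 5 \sqrt{17}\right)\right) = 73383 \left(-41148 - \left(13 - 35 \sqrt{17}\right)\right) = 73383 \left(-41161 + 35 \sqrt{17}\right) = -3020517663 + 2568405 \sqrt{17}$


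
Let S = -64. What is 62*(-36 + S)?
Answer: -6200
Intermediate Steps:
62*(-36 + S) = 62*(-36 - 64) = 62*(-100) = -6200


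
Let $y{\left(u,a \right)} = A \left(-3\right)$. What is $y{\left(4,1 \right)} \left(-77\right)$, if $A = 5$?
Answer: $1155$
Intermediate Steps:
$y{\left(u,a \right)} = -15$ ($y{\left(u,a \right)} = 5 \left(-3\right) = -15$)
$y{\left(4,1 \right)} \left(-77\right) = \left(-15\right) \left(-77\right) = 1155$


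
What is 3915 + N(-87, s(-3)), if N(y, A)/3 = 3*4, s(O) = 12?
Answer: 3951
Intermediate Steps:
N(y, A) = 36 (N(y, A) = 3*(3*4) = 3*12 = 36)
3915 + N(-87, s(-3)) = 3915 + 36 = 3951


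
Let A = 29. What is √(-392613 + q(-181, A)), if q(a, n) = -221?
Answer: I*√392834 ≈ 626.76*I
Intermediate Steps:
√(-392613 + q(-181, A)) = √(-392613 - 221) = √(-392834) = I*√392834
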